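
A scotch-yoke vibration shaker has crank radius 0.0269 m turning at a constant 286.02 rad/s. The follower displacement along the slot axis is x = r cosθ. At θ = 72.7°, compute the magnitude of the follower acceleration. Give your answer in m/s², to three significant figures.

ω = 286 rad/s
x = r cosθ ⇒ ẍ = −rω² cosθ (ω constant).
|a| = rω²|cosθ| = 0.0269·(286)²·|cos 72.7°| = 654.41 m/s².

654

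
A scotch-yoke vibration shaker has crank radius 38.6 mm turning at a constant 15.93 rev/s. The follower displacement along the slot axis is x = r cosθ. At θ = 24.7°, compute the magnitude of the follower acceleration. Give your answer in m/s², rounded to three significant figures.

351

ω = 100.1 rad/s (from 15.93 rev/s).
x = r cosθ ⇒ ẍ = −rω² cosθ (ω constant).
|a| = rω²|cosθ| = 0.0386·(100.1)²·|cos 24.7°| = 351.32 m/s².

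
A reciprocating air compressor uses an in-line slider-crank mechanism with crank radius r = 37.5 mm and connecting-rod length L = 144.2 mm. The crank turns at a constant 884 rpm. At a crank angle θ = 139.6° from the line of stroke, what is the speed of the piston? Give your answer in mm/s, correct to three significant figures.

1800

ω = 2π·884/60 = 92.57 rad/s
For an in-line slider-crank, x = r cosθ + √(L² − r² sin²θ), so v = −rω sinθ·[1 + r cosθ/√(L² − r² sin²θ)].
With r = 0.0375 m, L = 0.1442 m, θ = 139.6°: √(L² − r² sin²θ) = 0.14214 m.
v = −0.0375·92.57·0.64812·[1 + 0.0375·-0.76154/0.14214] = -1.7979 m/s.
|v| = 1.7979 m/s = 1797.9 mm/s.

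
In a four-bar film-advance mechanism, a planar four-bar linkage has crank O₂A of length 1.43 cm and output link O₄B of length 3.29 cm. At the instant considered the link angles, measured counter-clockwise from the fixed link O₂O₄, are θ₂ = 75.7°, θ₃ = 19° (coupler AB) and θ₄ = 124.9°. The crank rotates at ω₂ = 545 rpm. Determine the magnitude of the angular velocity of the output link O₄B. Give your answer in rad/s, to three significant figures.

21.6

ω₂ = 57.07 rad/s (from 545 rpm).
Differentiating the loop-closure r₂e^{iθ₂}+r₃e^{iθ₃}=r₁+r₄e^{iθ₄} gives r₂ω₂e^{iθ₂}+r₃ω₃e^{iθ₃}=r₄ω₄e^{iθ₄}.
Eliminating the other unknown: ω₄ = r₂ω₂ sin(θ₂−θ₃) / [r₄ sin(θ₄−θ₃)].
Numerator sine = +0.83581; denominator sine = +0.96174.
Result = 0.0143·57.07·(+0.83581) / (0.0329·(+0.96174)) = +21.558 rad/s; magnitude 21.558 rad/s.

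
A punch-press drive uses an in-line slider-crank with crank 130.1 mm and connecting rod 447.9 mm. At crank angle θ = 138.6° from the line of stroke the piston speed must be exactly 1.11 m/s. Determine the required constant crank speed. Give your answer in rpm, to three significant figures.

For an in-line slider-crank, |v_piston| = rω|sinθ|·[1 + r cosθ/√(L² − r² sin²θ)].
With r = 0.1301 m, L = 0.4479 m, θ = 138.6°: the bracketed kinematic factor |dx/dθ| = 0.066935 m.
ω = v/|dx/dθ| = 1.11/0.066935 = 16.583 rad/s.
N = 60ω/(2π) = 158.36 rpm.

158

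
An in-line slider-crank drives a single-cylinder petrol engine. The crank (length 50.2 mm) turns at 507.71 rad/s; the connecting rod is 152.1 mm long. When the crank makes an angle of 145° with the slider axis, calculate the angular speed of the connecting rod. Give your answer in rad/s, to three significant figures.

ω = 507.7 rad/s
The rod makes angle φ with the slider axis where L sinφ = r sinθ; differentiating, L cosφ·φ̇ = r ω cosθ.
L cosφ = √(L² − r² sin²θ) = 0.14935 m.
|ω_rod| = r ω |cosθ| / √(L² − r² sin²θ) = 0.0502·507.7·0.81915/0.14935 = 139.79 rad/s.

140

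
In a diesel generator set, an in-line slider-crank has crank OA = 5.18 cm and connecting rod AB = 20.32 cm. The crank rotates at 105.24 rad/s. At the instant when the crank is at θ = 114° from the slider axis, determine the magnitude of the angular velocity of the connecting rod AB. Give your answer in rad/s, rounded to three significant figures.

11.2

ω = 105.2 rad/s
The rod makes angle φ with the slider axis where L sinφ = r sinθ; differentiating, L cosφ·φ̇ = r ω cosθ.
L cosφ = √(L² − r² sin²θ) = 0.19761 m.
|ω_rod| = r ω |cosθ| / √(L² − r² sin²θ) = 0.0518·105.2·0.40674/0.19761 = 11.22 rad/s.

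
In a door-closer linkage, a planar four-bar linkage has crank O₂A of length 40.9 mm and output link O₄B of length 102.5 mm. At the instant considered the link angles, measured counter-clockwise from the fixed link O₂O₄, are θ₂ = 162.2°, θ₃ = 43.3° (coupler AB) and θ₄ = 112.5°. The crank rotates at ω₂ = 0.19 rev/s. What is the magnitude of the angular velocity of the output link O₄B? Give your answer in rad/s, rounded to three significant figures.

0.446

ω₂ = 1.194 rad/s (from 0.19 rev/s).
Differentiating the loop-closure r₂e^{iθ₂}+r₃e^{iθ₃}=r₁+r₄e^{iθ₄} gives r₂ω₂e^{iθ₂}+r₃ω₃e^{iθ₃}=r₄ω₄e^{iθ₄}.
Eliminating the other unknown: ω₄ = r₂ω₂ sin(θ₂−θ₃) / [r₄ sin(θ₄−θ₃)].
Numerator sine = +0.87546; denominator sine = +0.93483.
Result = 0.0409·1.194·(+0.87546) / (0.1025·(+0.93483)) = +0.44611 rad/s; magnitude 0.44611 rad/s.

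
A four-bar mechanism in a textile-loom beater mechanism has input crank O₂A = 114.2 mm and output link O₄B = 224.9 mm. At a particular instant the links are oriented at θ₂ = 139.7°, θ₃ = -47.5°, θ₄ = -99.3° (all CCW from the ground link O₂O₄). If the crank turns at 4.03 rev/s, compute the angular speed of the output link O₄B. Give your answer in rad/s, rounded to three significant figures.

ω₂ = 25.32 rad/s (from 4.03 rev/s).
Differentiating the loop-closure r₂e^{iθ₂}+r₃e^{iθ₃}=r₁+r₄e^{iθ₄} gives r₂ω₂e^{iθ₂}+r₃ω₃e^{iθ₃}=r₄ω₄e^{iθ₄}.
Eliminating the other unknown: ω₄ = r₂ω₂ sin(θ₂−θ₃) / [r₄ sin(θ₄−θ₃)].
Numerator sine = -0.12533; denominator sine = -0.78586.
Result = 0.1142·25.32·(-0.12533) / (0.2249·(-0.78586)) = +2.0506 rad/s; magnitude 2.0506 rad/s.

2.05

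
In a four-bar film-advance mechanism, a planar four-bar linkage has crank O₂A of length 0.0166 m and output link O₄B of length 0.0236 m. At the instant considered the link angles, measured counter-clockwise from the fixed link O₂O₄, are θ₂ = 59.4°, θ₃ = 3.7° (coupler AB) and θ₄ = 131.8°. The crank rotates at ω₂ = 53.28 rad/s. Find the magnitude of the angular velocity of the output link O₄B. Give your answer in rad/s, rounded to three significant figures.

39.3

ω₂ = 53.28 rad/s
Differentiating the loop-closure r₂e^{iθ₂}+r₃e^{iθ₃}=r₁+r₄e^{iθ₄} gives r₂ω₂e^{iθ₂}+r₃ω₃e^{iθ₃}=r₄ω₄e^{iθ₄}.
Eliminating the other unknown: ω₄ = r₂ω₂ sin(θ₂−θ₃) / [r₄ sin(θ₄−θ₃)].
Numerator sine = +0.82610; denominator sine = +0.78694.
Result = 0.0166·53.28·(+0.82610) / (0.0236·(+0.78694)) = +39.342 rad/s; magnitude 39.342 rad/s.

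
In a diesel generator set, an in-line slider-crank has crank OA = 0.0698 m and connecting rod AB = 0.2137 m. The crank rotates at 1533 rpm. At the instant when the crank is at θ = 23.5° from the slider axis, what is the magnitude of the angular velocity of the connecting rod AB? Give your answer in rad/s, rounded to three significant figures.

48.5

ω = 160.5 rad/s (converted from 1533 rpm).
The rod makes angle φ with the slider axis where L sinφ = r sinθ; differentiating, L cosφ·φ̇ = r ω cosθ.
L cosφ = √(L² − r² sin²θ) = 0.21188 m.
|ω_rod| = r ω |cosθ| / √(L² − r² sin²θ) = 0.0698·160.5·0.91706/0.21188 = 48.499 rad/s.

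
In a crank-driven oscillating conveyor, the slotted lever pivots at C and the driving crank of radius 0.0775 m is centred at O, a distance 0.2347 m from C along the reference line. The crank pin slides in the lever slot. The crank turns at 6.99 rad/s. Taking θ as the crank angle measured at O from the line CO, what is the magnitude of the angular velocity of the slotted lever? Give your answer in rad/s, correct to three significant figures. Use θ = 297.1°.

ω = 6.99 rad/s
Crank pin A relative to C: A = (d + r cosθ, r sinθ); lever angle φ = atan2(r sinθ, d + r cosθ).
Differentiating tanφ: φ̇ = rω(d cosθ + r)/(d² + r² + 2dr cosθ).
d² + r² + 2dr cosθ = |CA|² = 0.0776624 m²;  d cosθ + r = +0.18442 m.
|ω_lever| = |0.0775·6.99·+0.18442| / 0.0776624 = 1.2864 rad/s.

1.29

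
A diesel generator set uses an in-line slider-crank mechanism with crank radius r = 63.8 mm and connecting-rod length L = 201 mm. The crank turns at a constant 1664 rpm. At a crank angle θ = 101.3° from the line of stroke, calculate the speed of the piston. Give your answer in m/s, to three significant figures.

10.2

ω = 2π·1664/60 = 174.3 rad/s
For an in-line slider-crank, x = r cosθ + √(L² − r² sin²θ), so v = −rω sinθ·[1 + r cosθ/√(L² − r² sin²θ)].
With r = 0.0638 m, L = 0.201 m, θ = 101.3°: √(L² − r² sin²θ) = 0.19102 m.
v = −0.0638·174.3·0.98061·[1 + 0.0638·-0.19595/0.19102] = -10.188 m/s.
|v| = 10.188 m/s.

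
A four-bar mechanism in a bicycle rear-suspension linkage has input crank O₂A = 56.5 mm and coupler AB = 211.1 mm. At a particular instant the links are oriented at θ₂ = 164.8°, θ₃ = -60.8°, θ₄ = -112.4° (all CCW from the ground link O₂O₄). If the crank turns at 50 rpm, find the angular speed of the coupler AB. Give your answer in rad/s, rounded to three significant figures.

1.77

ω₂ = 5.236 rad/s (from 50 rpm).
Differentiating the loop-closure r₂e^{iθ₂}+r₃e^{iθ₃}=r₁+r₄e^{iθ₄} gives r₂ω₂e^{iθ₂}+r₃ω₃e^{iθ₃}=r₄ω₄e^{iθ₄}.
Eliminating the other unknown: ω₃ = r₂ω₂ sin(θ₄−θ₂) / [r₃ sin(θ₃−θ₄)].
Numerator sine = +0.99211; denominator sine = +0.78369.
Result = 0.0565·5.236·(+0.99211) / (0.2111·(+0.78369)) = +1.7741 rad/s; magnitude 1.7741 rad/s.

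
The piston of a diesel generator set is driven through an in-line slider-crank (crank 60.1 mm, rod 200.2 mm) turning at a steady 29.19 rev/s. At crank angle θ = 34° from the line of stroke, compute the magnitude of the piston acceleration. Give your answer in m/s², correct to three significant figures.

1920

ω = 2π·29.2 = 183.4 rad/s
x(θ) = r cosθ + √(L² − r² sin²θ); with ω constant, a = ω²·d²x/dθ².
d²x/dθ² = −r cosθ − r²(cos2θ)/√u − r⁴ sin²2θ/(4u^{3/2}),  u = L² − r² sin²θ = 0.0389506 m².
Substituting r = 0.0601 m, L = 0.2002 m, θ = 34°: d²x/dθ² = -0.057046 m.
a = ω²·d²x/dθ² = (183.4)²·(-0.057046) = -1918.9 m/s²;  |a| = 1918.9 m/s².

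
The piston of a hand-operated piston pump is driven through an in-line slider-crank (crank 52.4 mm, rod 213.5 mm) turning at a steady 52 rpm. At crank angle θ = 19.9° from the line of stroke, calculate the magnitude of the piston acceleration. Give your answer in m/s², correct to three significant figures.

1.76

ω = 2π·52/60 = 5.445 rad/s
x(θ) = r cosθ + √(L² − r² sin²θ); with ω constant, a = ω²·d²x/dθ².
d²x/dθ² = −r cosθ − r²(cos2θ)/√u − r⁴ sin²2θ/(4u^{3/2}),  u = L² − r² sin²θ = 0.0452641 m².
Substituting r = 0.0524 m, L = 0.2135 m, θ = 19.9°: d²x/dθ² = -0.059267 m.
a = ω²·d²x/dθ² = (5.445)²·(-0.059267) = -1.7574 m/s²;  |a| = 1.7574 m/s².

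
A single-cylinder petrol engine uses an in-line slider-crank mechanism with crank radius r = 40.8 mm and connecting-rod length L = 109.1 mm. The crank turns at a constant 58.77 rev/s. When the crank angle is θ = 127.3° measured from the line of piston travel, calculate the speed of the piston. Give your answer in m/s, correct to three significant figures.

9.14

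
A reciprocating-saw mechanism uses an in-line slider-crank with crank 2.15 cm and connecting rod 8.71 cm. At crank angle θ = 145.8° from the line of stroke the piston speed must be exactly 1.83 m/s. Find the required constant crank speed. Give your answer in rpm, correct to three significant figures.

For an in-line slider-crank, |v_piston| = rω|sinθ|·[1 + r cosθ/√(L² − r² sin²θ)].
With r = 0.0215 m, L = 0.0871 m, θ = 145.8°: the bracketed kinematic factor |dx/dθ| = 0.0095935 m.
ω = v/|dx/dθ| = 1.83/0.0095935 = 190.75 rad/s.
N = 60ω/(2π) = 1821.6 rpm.

1820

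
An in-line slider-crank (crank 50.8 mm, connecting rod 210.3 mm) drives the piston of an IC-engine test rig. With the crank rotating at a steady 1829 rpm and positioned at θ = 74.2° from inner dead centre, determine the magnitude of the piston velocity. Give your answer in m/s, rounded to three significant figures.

ω = 2π·1829/60 = 191.5 rad/s
For an in-line slider-crank, x = r cosθ + √(L² − r² sin²θ), so v = −rω sinθ·[1 + r cosθ/√(L² − r² sin²θ)].
With r = 0.0508 m, L = 0.2103 m, θ = 74.2°: √(L² − r² sin²θ) = 0.20454 m.
v = −0.0508·191.5·0.96222·[1 + 0.0508·0.27228/0.20454] = -9.9953 m/s.
|v| = 9.9953 m/s.

10.00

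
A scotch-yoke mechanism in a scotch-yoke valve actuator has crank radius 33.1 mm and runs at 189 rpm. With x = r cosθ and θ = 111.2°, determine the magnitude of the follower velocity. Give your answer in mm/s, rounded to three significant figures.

ω = 19.79 rad/s (from 189 rpm).
x = r cosθ ⇒ ẋ = −rω sinθ.
|v| = rω|sinθ| = 0.0331·19.79·|sin 111.2°| = 0.61078 m/s = 610.78 mm/s.

611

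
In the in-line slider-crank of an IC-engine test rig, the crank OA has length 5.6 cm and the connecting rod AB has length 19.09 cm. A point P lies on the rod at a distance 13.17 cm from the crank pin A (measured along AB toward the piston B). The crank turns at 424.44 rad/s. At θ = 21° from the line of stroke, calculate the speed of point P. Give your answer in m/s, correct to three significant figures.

ω = 424.4 rad/s.  Crank-pin speed |V_A| = rω = 23.769 m/s, perpendicular to OA.
Rod angle: sinφ = −(r/L) sinθ ⇒ φ = -6.034°; ω_rod = −rω cosθ/√(L²−r²sin²θ) = -116.89 rad/s.
V_P = V_A + ω_rod × AP, with AP = 0.1317 m along the rod.
Components: V_Px = −rω sinθ − a·ω_rod·sinφ = -10.136 m/s;  V_Py = rω cosθ + a·ω_rod·cosφ = +6.8813 m/s.
|V_P| = √(V_Px² + V_Py²) = 12.251 m/s.

12.3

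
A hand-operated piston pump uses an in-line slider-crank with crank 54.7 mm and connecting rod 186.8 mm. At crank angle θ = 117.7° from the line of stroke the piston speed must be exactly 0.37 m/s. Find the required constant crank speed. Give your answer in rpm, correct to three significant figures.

For an in-line slider-crank, |v_piston| = rω|sinθ|·[1 + r cosθ/√(L² − r² sin²θ)].
With r = 0.0547 m, L = 0.1868 m, θ = 117.7°: the bracketed kinematic factor |dx/dθ| = 0.041605 m.
ω = v/|dx/dθ| = 0.37/0.041605 = 8.8931 rad/s.
N = 60ω/(2π) = 84.923 rpm.

84.9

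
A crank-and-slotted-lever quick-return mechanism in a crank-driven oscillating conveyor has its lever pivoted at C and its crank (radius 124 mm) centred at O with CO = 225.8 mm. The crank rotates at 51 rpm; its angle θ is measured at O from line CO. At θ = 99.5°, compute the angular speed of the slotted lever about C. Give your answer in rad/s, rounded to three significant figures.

ω = 5.341 rad/s (from 51 rpm).
Crank pin A relative to C: A = (d + r cosθ, r sinθ); lever angle φ = atan2(r sinθ, d + r cosθ).
Differentiating tanφ: φ̇ = rω(d cosθ + r)/(d² + r² + 2dr cosθ).
d² + r² + 2dr cosθ = |CA|² = 0.0571192 m²;  d cosθ + r = +0.086732 m.
|ω_lever| = |0.124·5.341·+0.086732| / 0.0571192 = 1.0056 rad/s.

1.01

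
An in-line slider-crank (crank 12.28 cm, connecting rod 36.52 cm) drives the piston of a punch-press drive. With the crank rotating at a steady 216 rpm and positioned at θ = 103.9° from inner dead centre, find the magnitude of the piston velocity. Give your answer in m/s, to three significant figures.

ω = 2π·216/60 = 22.62 rad/s
For an in-line slider-crank, x = r cosθ + √(L² − r² sin²θ), so v = −rω sinθ·[1 + r cosθ/√(L² − r² sin²θ)].
With r = 0.1228 m, L = 0.3652 m, θ = 103.9°: √(L² − r² sin²θ) = 0.3452 m.
v = −0.1228·22.62·0.97072·[1 + 0.1228·-0.24023/0.3452] = -2.4659 m/s.
|v| = 2.4659 m/s.

2.47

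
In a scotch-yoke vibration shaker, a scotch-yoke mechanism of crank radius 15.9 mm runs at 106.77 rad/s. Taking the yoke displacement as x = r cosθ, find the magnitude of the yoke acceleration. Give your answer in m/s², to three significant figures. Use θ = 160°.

170

ω = 106.8 rad/s
x = r cosθ ⇒ ẍ = −rω² cosθ (ω constant).
|a| = rω²|cosθ| = 0.0159·(106.8)²·|cos 160°| = 170.33 m/s².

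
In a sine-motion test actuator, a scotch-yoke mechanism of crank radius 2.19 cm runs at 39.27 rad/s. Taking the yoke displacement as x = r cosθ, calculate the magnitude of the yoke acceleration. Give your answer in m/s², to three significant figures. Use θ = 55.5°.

ω = 39.27 rad/s
x = r cosθ ⇒ ẍ = −rω² cosθ (ω constant).
|a| = rω²|cosθ| = 0.0219·(39.27)²·|cos 55.5°| = 19.129 m/s².

19.1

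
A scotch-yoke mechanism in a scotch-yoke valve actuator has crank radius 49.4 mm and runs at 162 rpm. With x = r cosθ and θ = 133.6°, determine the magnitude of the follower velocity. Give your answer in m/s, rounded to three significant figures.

0.607

ω = 16.96 rad/s (from 162 rpm).
x = r cosθ ⇒ ẋ = −rω sinθ.
|v| = rω|sinθ| = 0.0494·16.96·|sin 133.6°| = 0.60689 m/s.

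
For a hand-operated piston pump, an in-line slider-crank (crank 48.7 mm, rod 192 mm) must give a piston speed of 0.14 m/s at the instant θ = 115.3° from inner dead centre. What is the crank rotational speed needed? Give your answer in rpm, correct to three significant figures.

For an in-line slider-crank, |v_piston| = rω|sinθ|·[1 + r cosθ/√(L² − r² sin²θ)].
With r = 0.0487 m, L = 0.192 m, θ = 115.3°: the bracketed kinematic factor |dx/dθ| = 0.039126 m.
ω = v/|dx/dθ| = 0.14/0.039126 = 3.5782 rad/s.
N = 60ω/(2π) = 34.17 rpm.

34.2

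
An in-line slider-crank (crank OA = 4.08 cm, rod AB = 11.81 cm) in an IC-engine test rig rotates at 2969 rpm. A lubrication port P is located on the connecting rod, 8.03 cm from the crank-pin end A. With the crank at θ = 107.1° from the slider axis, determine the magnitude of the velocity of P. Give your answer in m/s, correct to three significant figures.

11.3

ω = 310.9 rad/s.  Crank-pin speed |V_A| = rω = 12.685 m/s, perpendicular to OA.
Rod angle: sinφ = −(r/L) sinθ ⇒ φ = -19.281°; ω_rod = −rω cosθ/√(L²−r²sin²θ) = +33.46 rad/s.
V_P = V_A + ω_rod × AP, with AP = 0.0803 m along the rod.
Components: V_Px = −rω sinθ − a·ω_rod·sinφ = -11.237 m/s;  V_Py = rω cosθ + a·ω_rod·cosφ = -1.1938 m/s.
|V_P| = √(V_Px² + V_Py²) = 11.301 m/s.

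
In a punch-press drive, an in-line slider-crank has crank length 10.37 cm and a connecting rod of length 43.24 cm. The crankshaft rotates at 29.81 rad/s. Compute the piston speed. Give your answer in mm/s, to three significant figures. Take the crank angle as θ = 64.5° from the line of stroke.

3090

ω = 29.81 rad/s
For an in-line slider-crank, x = r cosθ + √(L² − r² sin²θ), so v = −rω sinθ·[1 + r cosθ/√(L² − r² sin²θ)].
With r = 0.1037 m, L = 0.4324 m, θ = 64.5°: √(L² − r² sin²θ) = 0.42215 m.
v = −0.1037·29.81·0.90259·[1 + 0.1037·0.43051/0.42215] = -3.0852 m/s.
|v| = 3.0852 m/s = 3085.2 mm/s.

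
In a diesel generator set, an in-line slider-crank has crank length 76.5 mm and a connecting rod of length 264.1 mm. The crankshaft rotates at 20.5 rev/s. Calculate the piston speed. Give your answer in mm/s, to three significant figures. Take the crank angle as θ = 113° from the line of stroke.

8010

ω = 2π·20.5 = 128.8 rad/s
For an in-line slider-crank, x = r cosθ + √(L² − r² sin²θ), so v = −rω sinθ·[1 + r cosθ/√(L² − r² sin²θ)].
With r = 0.0765 m, L = 0.2641 m, θ = 113°: √(L² − r² sin²θ) = 0.25454 m.
v = −0.0765·128.8·0.92050·[1 + 0.0765·-0.39073/0.25454] = -8.0052 m/s.
|v| = 8.0052 m/s = 8005.2 mm/s.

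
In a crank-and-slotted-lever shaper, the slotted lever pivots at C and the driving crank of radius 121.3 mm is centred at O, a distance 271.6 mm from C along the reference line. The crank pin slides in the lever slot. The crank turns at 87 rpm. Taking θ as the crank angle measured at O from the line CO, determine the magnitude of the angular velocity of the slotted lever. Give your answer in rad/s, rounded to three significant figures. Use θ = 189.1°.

6.93

ω = 9.111 rad/s (from 87 rpm).
Crank pin A relative to C: A = (d + r cosθ, r sinθ); lever angle φ = atan2(r sinθ, d + r cosθ).
Differentiating tanφ: φ̇ = rω(d cosθ + r)/(d² + r² + 2dr cosθ).
d² + r² + 2dr cosθ = |CA|² = 0.0234194 m²;  d cosθ + r = -0.14688 m.
|ω_lever| = |0.1213·9.111·-0.14688| / 0.0234194 = 6.9311 rad/s.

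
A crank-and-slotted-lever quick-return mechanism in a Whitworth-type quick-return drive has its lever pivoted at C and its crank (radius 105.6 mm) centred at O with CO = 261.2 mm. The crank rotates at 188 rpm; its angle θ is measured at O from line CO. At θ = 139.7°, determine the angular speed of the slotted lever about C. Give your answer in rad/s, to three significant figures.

5.22

ω = 19.69 rad/s (from 188 rpm).
Crank pin A relative to C: A = (d + r cosθ, r sinθ); lever angle φ = atan2(r sinθ, d + r cosθ).
Differentiating tanφ: φ̇ = rω(d cosθ + r)/(d² + r² + 2dr cosθ).
d² + r² + 2dr cosθ = |CA|² = 0.0373039 m²;  d cosθ + r = -0.093609 m.
|ω_lever| = |0.1056·19.69·-0.093609| / 0.0373039 = 5.2169 rad/s.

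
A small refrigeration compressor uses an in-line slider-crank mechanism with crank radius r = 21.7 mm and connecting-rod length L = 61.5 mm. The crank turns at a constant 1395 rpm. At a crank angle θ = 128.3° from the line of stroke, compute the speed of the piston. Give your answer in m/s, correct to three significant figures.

1.92

ω = 2π·1395/60 = 146.1 rad/s
For an in-line slider-crank, x = r cosθ + √(L² − r² sin²θ), so v = −rω sinθ·[1 + r cosθ/√(L² − r² sin²θ)].
With r = 0.0217 m, L = 0.0615 m, θ = 128.3°: √(L² − r² sin²θ) = 0.059095 m.
v = −0.0217·146.1·0.78478·[1 + 0.0217·-0.61978/0.059095] = -1.9216 m/s.
|v| = 1.9216 m/s.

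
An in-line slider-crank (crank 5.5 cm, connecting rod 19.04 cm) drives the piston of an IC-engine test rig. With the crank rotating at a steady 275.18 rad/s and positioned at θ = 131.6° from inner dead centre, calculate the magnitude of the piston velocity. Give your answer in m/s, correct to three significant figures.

9.09

ω = 275.2 rad/s
For an in-line slider-crank, x = r cosθ + √(L² − r² sin²θ), so v = −rω sinθ·[1 + r cosθ/√(L² − r² sin²θ)].
With r = 0.055 m, L = 0.1904 m, θ = 131.6°: √(L² − r² sin²θ) = 0.1859 m.
v = −0.055·275.2·0.74780·[1 + 0.055·-0.66393/0.1859] = -9.0948 m/s.
|v| = 9.0948 m/s.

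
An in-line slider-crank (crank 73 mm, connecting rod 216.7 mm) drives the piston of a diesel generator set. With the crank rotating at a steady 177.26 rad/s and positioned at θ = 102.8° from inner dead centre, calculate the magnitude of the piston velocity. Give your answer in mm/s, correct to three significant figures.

ω = 177.3 rad/s
For an in-line slider-crank, x = r cosθ + √(L² − r² sin²θ), so v = −rω sinθ·[1 + r cosθ/√(L² − r² sin²θ)].
With r = 0.073 m, L = 0.2167 m, θ = 102.8°: √(L² − r² sin²θ) = 0.20467 m.
v = −0.073·177.3·0.97515·[1 + 0.073·-0.22155/0.20467] = -11.621 m/s.
|v| = 11.621 m/s = 11621 mm/s.

11600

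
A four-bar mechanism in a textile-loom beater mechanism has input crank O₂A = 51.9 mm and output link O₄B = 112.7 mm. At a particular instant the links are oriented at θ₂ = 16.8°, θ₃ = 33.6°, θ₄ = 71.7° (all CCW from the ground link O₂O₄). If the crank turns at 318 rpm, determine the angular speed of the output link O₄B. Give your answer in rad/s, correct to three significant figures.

ω₂ = 33.3 rad/s (from 318 rpm).
Differentiating the loop-closure r₂e^{iθ₂}+r₃e^{iθ₃}=r₁+r₄e^{iθ₄} gives r₂ω₂e^{iθ₂}+r₃ω₃e^{iθ₃}=r₄ω₄e^{iθ₄}.
Eliminating the other unknown: ω₄ = r₂ω₂ sin(θ₂−θ₃) / [r₄ sin(θ₄−θ₃)].
Numerator sine = -0.28903; denominator sine = +0.61704.
Result = 0.0519·33.3·(-0.28903) / (0.1127·(+0.61704)) = -7.1835 rad/s; magnitude 7.1835 rad/s.

7.18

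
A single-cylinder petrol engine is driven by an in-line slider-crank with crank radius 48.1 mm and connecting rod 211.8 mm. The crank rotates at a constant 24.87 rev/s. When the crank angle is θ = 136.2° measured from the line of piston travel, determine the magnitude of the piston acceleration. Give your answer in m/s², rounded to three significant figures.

ω = 2π·24.9 = 156.3 rad/s
x(θ) = r cosθ + √(L² − r² sin²θ); with ω constant, a = ω²·d²x/dθ².
d²x/dθ² = −r cosθ − r²(cos2θ)/√u − r⁴ sin²2θ/(4u^{3/2}),  u = L² − r² sin²θ = 0.0437509 m².
Substituting r = 0.0481 m, L = 0.2118 m, θ = 136.2°: d²x/dθ² = +0.034108 m.
a = ω²·d²x/dθ² = (156.3)²·(+0.034108) = +832.84 m/s²;  |a| = 832.84 m/s².

833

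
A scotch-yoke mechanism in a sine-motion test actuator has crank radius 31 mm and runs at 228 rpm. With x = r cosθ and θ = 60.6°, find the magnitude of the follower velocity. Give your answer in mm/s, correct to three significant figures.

645

ω = 23.88 rad/s (from 228 rpm).
x = r cosθ ⇒ ẋ = −rω sinθ.
|v| = rω|sinθ| = 0.031·23.88·|sin 60.6°| = 0.64484 m/s = 644.84 mm/s.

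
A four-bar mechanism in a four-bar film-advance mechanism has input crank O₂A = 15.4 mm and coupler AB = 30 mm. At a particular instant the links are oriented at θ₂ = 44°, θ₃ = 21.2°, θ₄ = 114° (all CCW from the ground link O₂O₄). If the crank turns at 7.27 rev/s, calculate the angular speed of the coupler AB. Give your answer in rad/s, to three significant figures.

ω₂ = 45.68 rad/s (from 7.27 rev/s).
Differentiating the loop-closure r₂e^{iθ₂}+r₃e^{iθ₃}=r₁+r₄e^{iθ₄} gives r₂ω₂e^{iθ₂}+r₃ω₃e^{iθ₃}=r₄ω₄e^{iθ₄}.
Eliminating the other unknown: ω₃ = r₂ω₂ sin(θ₄−θ₂) / [r₃ sin(θ₃−θ₄)].
Numerator sine = +0.93969; denominator sine = -0.99881.
Result = 0.0154·45.68·(+0.93969) / (0.03·(-0.99881)) = -22.061 rad/s; magnitude 22.061 rad/s.

22.1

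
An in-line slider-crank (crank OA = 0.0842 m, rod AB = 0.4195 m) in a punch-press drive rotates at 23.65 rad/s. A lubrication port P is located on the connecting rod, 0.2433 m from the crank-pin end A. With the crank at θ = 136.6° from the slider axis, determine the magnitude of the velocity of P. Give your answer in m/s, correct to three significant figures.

ω = 23.65 rad/s.  Crank-pin speed |V_A| = rω = 1.9913 m/s, perpendicular to OA.
Rod angle: sinφ = −(r/L) sinθ ⇒ φ = -7.927°; ω_rod = −rω cosθ/√(L²−r²sin²θ) = +3.4823 rad/s.
V_P = V_A + ω_rod × AP, with AP = 0.2433 m along the rod.
Components: V_Px = −rω sinθ − a·ω_rod·sinφ = -1.2514 m/s;  V_Py = rω cosθ + a·ω_rod·cosφ = -0.60771 m/s.
|V_P| = √(V_Px² + V_Py²) = 1.3911 m/s.

1.39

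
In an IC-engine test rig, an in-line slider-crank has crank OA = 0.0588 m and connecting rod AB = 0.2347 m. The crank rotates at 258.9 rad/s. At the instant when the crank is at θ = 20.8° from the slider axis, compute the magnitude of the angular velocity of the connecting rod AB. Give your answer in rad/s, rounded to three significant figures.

ω = 258.9 rad/s
The rod makes angle φ with the slider axis where L sinφ = r sinθ; differentiating, L cosφ·φ̇ = r ω cosθ.
L cosφ = √(L² − r² sin²θ) = 0.23377 m.
|ω_rod| = r ω |cosθ| / √(L² − r² sin²θ) = 0.0588·258.9·0.93483/0.23377 = 60.877 rad/s.

60.9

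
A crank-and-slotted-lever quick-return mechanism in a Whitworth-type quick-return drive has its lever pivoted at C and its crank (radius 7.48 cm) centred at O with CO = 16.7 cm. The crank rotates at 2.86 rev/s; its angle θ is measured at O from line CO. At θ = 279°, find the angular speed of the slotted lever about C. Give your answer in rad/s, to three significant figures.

3.63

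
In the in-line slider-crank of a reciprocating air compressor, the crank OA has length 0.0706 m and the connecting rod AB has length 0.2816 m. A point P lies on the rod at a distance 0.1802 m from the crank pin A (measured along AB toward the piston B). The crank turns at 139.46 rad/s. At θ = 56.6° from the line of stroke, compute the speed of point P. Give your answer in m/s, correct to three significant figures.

9.17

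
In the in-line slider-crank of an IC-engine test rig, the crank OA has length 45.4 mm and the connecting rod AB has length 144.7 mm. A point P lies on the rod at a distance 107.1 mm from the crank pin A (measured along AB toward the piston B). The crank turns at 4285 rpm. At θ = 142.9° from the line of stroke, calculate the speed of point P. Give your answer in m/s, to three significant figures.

10.8

ω = 448.7 rad/s.  Crank-pin speed |V_A| = rω = 20.372 m/s, perpendicular to OA.
Rod angle: sinφ = −(r/L) sinθ ⇒ φ = -10.909°; ω_rod = −rω cosθ/√(L²−r²sin²θ) = +114.36 rad/s.
V_P = V_A + ω_rod × AP, with AP = 0.1071 m along the rod.
Components: V_Px = −rω sinθ − a·ω_rod·sinφ = -9.9706 m/s;  V_Py = rω cosθ + a·ω_rod·cosφ = -4.2221 m/s.
|V_P| = √(V_Px² + V_Py²) = 10.828 m/s.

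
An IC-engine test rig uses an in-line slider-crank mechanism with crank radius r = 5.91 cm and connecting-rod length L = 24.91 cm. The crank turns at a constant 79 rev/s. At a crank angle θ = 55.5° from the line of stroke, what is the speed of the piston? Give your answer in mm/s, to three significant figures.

27500

ω = 2π·79 = 496.4 rad/s
For an in-line slider-crank, x = r cosθ + √(L² − r² sin²θ), so v = −rω sinθ·[1 + r cosθ/√(L² − r² sin²θ)].
With r = 0.0591 m, L = 0.2491 m, θ = 55.5°: √(L² − r² sin²θ) = 0.24429 m.
v = −0.0591·496.4·0.82413·[1 + 0.0591·0.56641/0.24429] = -27.489 m/s.
|v| = 27.489 m/s = 27489 mm/s.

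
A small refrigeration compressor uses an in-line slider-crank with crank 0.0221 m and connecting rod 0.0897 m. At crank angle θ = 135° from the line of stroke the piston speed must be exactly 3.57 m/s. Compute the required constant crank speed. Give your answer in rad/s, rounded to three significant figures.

For an in-line slider-crank, |v_piston| = rω|sinθ|·[1 + r cosθ/√(L² − r² sin²θ)].
With r = 0.0221 m, L = 0.0897 m, θ = 135°: the bracketed kinematic factor |dx/dθ| = 0.012862 m.
ω = v/|dx/dθ| = 3.57/0.012862 = 277.55 rad/s.

278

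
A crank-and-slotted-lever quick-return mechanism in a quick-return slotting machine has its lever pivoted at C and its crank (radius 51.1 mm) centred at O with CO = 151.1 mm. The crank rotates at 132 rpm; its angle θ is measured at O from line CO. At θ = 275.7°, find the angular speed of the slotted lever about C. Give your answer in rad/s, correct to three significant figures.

1.73

ω = 13.82 rad/s (from 132 rpm).
Crank pin A relative to C: A = (d + r cosθ, r sinθ); lever angle φ = atan2(r sinθ, d + r cosθ).
Differentiating tanφ: φ̇ = rω(d cosθ + r)/(d² + r² + 2dr cosθ).
d² + r² + 2dr cosθ = |CA|² = 0.0269762 m²;  d cosθ + r = +0.066107 m.
|ω_lever| = |0.0511·13.82·+0.066107| / 0.0269762 = 1.731 rad/s.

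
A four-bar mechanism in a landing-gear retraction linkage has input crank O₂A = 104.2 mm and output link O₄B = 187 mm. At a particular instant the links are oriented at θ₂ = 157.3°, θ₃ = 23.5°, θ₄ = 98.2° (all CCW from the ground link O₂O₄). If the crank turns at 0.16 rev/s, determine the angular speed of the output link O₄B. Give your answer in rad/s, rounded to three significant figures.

0.419

ω₂ = 1.005 rad/s (from 0.16 rev/s).
Differentiating the loop-closure r₂e^{iθ₂}+r₃e^{iθ₃}=r₁+r₄e^{iθ₄} gives r₂ω₂e^{iθ₂}+r₃ω₃e^{iθ₃}=r₄ω₄e^{iθ₄}.
Eliminating the other unknown: ω₄ = r₂ω₂ sin(θ₂−θ₃) / [r₄ sin(θ₄−θ₃)].
Numerator sine = +0.72176; denominator sine = +0.96456.
Result = 0.1042·1.005·(+0.72176) / (0.187·(+0.96456)) = +0.41917 rad/s; magnitude 0.41917 rad/s.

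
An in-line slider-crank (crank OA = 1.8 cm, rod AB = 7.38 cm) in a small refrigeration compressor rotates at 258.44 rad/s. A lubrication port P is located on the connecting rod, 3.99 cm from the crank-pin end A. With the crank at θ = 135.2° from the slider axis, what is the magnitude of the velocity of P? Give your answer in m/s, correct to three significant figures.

3.33

ω = 258.4 rad/s.  Crank-pin speed |V_A| = rω = 4.6519 m/s, perpendicular to OA.
Rod angle: sinφ = −(r/L) sinθ ⇒ φ = -9.896°; ω_rod = −rω cosθ/√(L²−r²sin²θ) = +45.403 rad/s.
V_P = V_A + ω_rod × AP, with AP = 0.0399 m along the rod.
Components: V_Px = −rω sinθ − a·ω_rod·sinφ = -2.9666 m/s;  V_Py = rω cosθ + a·ω_rod·cosφ = -1.5163 m/s.
|V_P| = √(V_Px² + V_Py²) = 3.3316 m/s.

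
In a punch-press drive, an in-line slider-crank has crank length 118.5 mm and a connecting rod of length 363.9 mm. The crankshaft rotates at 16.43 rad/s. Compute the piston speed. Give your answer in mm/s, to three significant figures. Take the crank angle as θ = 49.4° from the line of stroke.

1800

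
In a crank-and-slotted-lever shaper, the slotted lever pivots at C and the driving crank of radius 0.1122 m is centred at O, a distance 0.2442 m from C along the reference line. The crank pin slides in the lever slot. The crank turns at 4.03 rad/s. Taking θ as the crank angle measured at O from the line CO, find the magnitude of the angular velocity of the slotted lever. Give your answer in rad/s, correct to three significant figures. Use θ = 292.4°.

ω = 4.03 rad/s
Crank pin A relative to C: A = (d + r cosθ, r sinθ); lever angle φ = atan2(r sinθ, d + r cosθ).
Differentiating tanφ: φ̇ = rω(d cosθ + r)/(d² + r² + 2dr cosθ).
d² + r² + 2dr cosθ = |CA|² = 0.0931046 m²;  d cosθ + r = +0.20526 m.
|ω_lever| = |0.1122·4.03·+0.20526| / 0.0931046 = 0.99684 rad/s.

0.997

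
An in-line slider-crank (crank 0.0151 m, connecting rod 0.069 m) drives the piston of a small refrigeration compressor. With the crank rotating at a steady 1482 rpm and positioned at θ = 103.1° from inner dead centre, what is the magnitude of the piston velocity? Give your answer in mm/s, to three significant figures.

2170

ω = 2π·1482/60 = 155.2 rad/s
For an in-line slider-crank, x = r cosθ + √(L² − r² sin²θ), so v = −rω sinθ·[1 + r cosθ/√(L² − r² sin²θ)].
With r = 0.0151 m, L = 0.069 m, θ = 103.1°: √(L² − r² sin²θ) = 0.067414 m.
v = −0.0151·155.2·0.97398·[1 + 0.0151·-0.22665/0.067414] = -2.1666 m/s.
|v| = 2.1666 m/s = 2166.6 mm/s.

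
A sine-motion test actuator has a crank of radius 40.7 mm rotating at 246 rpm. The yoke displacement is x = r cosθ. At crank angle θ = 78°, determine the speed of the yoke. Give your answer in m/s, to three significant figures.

1.03

ω = 25.76 rad/s (from 246 rpm).
x = r cosθ ⇒ ẋ = −rω sinθ.
|v| = rω|sinθ| = 0.0407·25.76·|sin 78°| = 1.0256 m/s.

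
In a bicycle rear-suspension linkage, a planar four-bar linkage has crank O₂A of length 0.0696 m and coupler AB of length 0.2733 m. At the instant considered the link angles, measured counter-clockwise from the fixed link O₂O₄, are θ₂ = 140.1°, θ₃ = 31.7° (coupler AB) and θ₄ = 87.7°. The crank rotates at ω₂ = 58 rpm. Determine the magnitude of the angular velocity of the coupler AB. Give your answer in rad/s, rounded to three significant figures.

ω₂ = 6.074 rad/s (from 58 rpm).
Differentiating the loop-closure r₂e^{iθ₂}+r₃e^{iθ₃}=r₁+r₄e^{iθ₄} gives r₂ω₂e^{iθ₂}+r₃ω₃e^{iθ₃}=r₄ω₄e^{iθ₄}.
Eliminating the other unknown: ω₃ = r₂ω₂ sin(θ₄−θ₂) / [r₃ sin(θ₃−θ₄)].
Numerator sine = -0.79229; denominator sine = -0.82904.
Result = 0.0696·6.074·(-0.79229) / (0.2733·(-0.82904)) = +1.4782 rad/s; magnitude 1.4782 rad/s.

1.48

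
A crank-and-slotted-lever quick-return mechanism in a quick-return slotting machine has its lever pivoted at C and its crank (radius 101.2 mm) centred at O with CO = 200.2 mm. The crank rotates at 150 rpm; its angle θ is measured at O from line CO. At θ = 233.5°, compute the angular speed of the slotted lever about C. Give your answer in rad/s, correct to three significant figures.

1.08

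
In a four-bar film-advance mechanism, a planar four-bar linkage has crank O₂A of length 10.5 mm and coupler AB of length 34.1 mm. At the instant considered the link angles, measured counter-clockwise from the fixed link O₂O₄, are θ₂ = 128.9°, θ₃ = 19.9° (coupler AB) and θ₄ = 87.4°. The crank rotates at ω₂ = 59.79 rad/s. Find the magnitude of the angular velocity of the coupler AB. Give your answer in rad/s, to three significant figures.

13.2

ω₂ = 59.79 rad/s
Differentiating the loop-closure r₂e^{iθ₂}+r₃e^{iθ₃}=r₁+r₄e^{iθ₄} gives r₂ω₂e^{iθ₂}+r₃ω₃e^{iθ₃}=r₄ω₄e^{iθ₄}.
Eliminating the other unknown: ω₃ = r₂ω₂ sin(θ₄−θ₂) / [r₃ sin(θ₃−θ₄)].
Numerator sine = -0.66262; denominator sine = -0.92388.
Result = 0.0105·59.79·(-0.66262) / (0.0341·(-0.92388)) = +13.204 rad/s; magnitude 13.204 rad/s.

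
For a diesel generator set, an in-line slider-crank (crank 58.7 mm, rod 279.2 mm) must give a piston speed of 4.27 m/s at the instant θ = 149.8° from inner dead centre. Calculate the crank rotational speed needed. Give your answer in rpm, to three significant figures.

1690

For an in-line slider-crank, |v_piston| = rω|sinθ|·[1 + r cosθ/√(L² − r² sin²θ)].
With r = 0.0587 m, L = 0.2792 m, θ = 149.8°: the bracketed kinematic factor |dx/dθ| = 0.024132 m.
ω = v/|dx/dθ| = 4.27/0.024132 = 176.95 rad/s.
N = 60ω/(2π) = 1689.7 rpm.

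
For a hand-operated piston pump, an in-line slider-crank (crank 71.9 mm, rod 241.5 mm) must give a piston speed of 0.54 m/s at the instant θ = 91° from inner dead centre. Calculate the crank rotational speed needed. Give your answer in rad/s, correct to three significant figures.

For an in-line slider-crank, |v_piston| = rω|sinθ|·[1 + r cosθ/√(L² − r² sin²θ)].
With r = 0.0719 m, L = 0.2415 m, θ = 91°: the bracketed kinematic factor |dx/dθ| = 0.071498 m.
ω = v/|dx/dθ| = 0.54/0.071498 = 7.5527 rad/s.

7.55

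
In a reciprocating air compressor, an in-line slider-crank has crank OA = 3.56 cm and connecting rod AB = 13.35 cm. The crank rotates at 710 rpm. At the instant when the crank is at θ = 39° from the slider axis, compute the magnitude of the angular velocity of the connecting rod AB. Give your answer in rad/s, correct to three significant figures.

15.6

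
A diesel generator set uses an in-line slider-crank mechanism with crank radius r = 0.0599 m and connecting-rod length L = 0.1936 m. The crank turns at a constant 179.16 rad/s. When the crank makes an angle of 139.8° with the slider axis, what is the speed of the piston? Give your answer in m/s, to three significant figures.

5.26

ω = 179.2 rad/s
For an in-line slider-crank, x = r cosθ + √(L² − r² sin²θ), so v = −rω sinθ·[1 + r cosθ/√(L² − r² sin²θ)].
With r = 0.0599 m, L = 0.1936 m, θ = 139.8°: √(L² − r² sin²θ) = 0.1897 m.
v = −0.0599·179.2·0.64546·[1 + 0.0599·-0.76380/0.1897] = -5.2562 m/s.
|v| = 5.2562 m/s.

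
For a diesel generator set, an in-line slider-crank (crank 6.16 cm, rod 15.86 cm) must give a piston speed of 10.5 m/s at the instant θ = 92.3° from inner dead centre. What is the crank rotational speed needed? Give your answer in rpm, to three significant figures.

For an in-line slider-crank, |v_piston| = rω|sinθ|·[1 + r cosθ/√(L² − r² sin²θ)].
With r = 0.0616 m, L = 0.1586 m, θ = 92.3°: the bracketed kinematic factor |dx/dθ| = 0.060509 m.
ω = v/|dx/dθ| = 10.5/0.060509 = 173.53 rad/s.
N = 60ω/(2π) = 1657.1 rpm.

1660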